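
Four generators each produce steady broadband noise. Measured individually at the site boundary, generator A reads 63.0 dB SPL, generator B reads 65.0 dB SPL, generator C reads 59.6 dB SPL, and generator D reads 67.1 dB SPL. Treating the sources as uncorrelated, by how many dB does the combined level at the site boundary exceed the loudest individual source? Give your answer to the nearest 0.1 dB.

Add the sources as powers (linear), then convert back to dB:
L_total = 10·log₁₀(10^(63.0/10) + 10^(65.0/10) + 10^(59.6/10) + 10^(67.1/10)) = 70.49 dB SPL.
Excess over the loudest (67.1 dB): 70.49 − 67.1 = 3.4 dB.

3.4 dB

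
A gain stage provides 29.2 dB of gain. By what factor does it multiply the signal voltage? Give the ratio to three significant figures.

Voltage ratio = 10^(dB/20).
10^(29.2/20) = 10^(1.460) = 28.8.

28.8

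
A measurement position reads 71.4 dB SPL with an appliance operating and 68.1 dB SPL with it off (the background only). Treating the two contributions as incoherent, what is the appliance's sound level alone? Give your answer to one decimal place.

68.7 dB SPL

Subtract intensities: L_src = 10·log₁₀(10^(L_total/10) − 10^(L_bg/10)).
L_src = 10·log₁₀(10^(71.4/10) − 10^(68.1/10)) = 10·log₁₀(7347000) = 68.7 dB SPL.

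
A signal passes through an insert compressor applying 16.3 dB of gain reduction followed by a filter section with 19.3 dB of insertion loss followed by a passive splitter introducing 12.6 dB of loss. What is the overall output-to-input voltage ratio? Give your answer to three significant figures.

Net gain = (−16.3) + (−19.3) + (−12.6) = -48.2 dB.
Voltage ratio = 10^(-48.2/20) = 0.00389.

0.00389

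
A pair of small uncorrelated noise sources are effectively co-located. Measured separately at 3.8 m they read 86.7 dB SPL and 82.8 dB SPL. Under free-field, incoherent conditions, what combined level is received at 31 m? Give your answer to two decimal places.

Combined at 3.8 m: 10·log₁₀(10^(86.7/10)+10^(82.8/10)) = 88.184 dB SPL.
Then apply −20·log₁₀(31/3.8) = -18.232 dB → 69.95 dB SPL.

69.95 dB SPL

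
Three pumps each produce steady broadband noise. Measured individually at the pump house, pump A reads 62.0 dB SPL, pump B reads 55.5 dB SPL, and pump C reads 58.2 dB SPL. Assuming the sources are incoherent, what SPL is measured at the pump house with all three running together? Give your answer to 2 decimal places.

Add the sources as powers (linear), then convert back to dB:
L_total = 10·log₁₀(10^(62.0/10) + 10^(55.5/10) + 10^(58.2/10)) = 10·log₁₀(2600000) = 64.15 dB SPL.

64.15 dB SPL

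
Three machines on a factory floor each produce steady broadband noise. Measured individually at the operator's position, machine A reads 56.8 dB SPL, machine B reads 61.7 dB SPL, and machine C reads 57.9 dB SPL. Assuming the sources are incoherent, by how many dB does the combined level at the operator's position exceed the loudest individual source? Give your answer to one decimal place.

2.4 dB

Incoherent sources sum as intensities:
L_total = 10·log₁₀(10^(56.8/10) + 10^(61.7/10) + 10^(57.9/10)) = 64.11 dB SPL.
Excess over the loudest (61.7 dB): 64.11 − 61.7 = 2.4 dB.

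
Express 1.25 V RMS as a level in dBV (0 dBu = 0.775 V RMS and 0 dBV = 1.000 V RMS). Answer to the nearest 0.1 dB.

dBV = 20·log₁₀(V / 1.000 V).
20·log₁₀(1.25/1.000) = +1.9 dBV.

+1.9 dBV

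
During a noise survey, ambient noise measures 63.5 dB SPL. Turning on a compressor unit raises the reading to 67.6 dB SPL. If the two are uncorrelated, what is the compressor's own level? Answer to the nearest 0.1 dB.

Remove the background by subtracting linear intensities:
L_src = 10·log₁₀(10^(67.6/10) − 10^(63.5/10)) = 10·log₁₀(3516000) = 65.5 dB SPL.

65.5 dB SPL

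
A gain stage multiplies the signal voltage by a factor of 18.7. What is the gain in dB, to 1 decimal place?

For a voltage ratio, dB = 20·log₁₀(V₂/V₁).
20·log₁₀(18.7) = 25.4 dB.

25.4 dB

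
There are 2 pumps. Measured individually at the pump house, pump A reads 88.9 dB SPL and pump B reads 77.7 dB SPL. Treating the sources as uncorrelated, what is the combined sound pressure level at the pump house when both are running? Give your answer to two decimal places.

89.22 dB SPL

Add the sources as powers (linear), then convert back to dB:
L_total = 10·log₁₀(10^(88.9/10) + 10^(77.7/10)) = 10·log₁₀(835100000) = 89.22 dB SPL.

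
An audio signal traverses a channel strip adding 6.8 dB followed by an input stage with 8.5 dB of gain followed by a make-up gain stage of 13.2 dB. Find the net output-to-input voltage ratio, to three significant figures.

Net gain = 6.8 + 8.5 + 13.2 = 28.5 dB.
Voltage ratio = 10^(28.5/20) = 26.6.

26.6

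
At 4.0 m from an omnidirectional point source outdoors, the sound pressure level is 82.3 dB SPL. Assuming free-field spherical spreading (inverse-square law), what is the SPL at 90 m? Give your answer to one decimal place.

For a point source in a free field, ΔL = −20·log₁₀(d₂/d₁).
ΔL = −20·log₁₀(90/4.0) = -27.04 dB, so L₂ = 82.3 + (-27.04) = 55.3 dB SPL.

55.3 dB SPL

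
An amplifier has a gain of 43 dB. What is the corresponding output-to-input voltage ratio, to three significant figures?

141

Voltage ratio = 10^(dB/20).
10^(43/20) = 10^(2.150) = 141.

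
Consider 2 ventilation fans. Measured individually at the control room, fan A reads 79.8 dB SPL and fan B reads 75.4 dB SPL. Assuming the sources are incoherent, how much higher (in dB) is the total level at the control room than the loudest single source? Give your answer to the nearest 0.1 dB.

1.3 dB

Incoherent sources sum as intensities:
L_total = 10·log₁₀(10^(79.8/10) + 10^(75.4/10)) = 81.15 dB SPL.
Excess over the loudest (79.8 dB): 81.15 − 79.8 = 1.3 dB.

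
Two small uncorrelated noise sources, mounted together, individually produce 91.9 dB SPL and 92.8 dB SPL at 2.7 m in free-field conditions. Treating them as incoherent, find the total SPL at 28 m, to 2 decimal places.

Combined at 2.7 m: 10·log₁₀(10^(91.9/10)+10^(92.8/10)) = 95.384 dB SPL.
Then apply −20·log₁₀(28/2.7) = -20.316 dB → 75.07 dB SPL.

75.07 dB SPL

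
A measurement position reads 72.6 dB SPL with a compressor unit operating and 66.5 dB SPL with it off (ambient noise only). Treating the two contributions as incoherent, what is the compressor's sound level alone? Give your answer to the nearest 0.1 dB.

Remove the background by subtracting linear intensities:
L_src = 10·log₁₀(10^(72.6/10) − 10^(66.5/10)) = 10·log₁₀(13730000) = 71.4 dB SPL.

71.4 dB SPL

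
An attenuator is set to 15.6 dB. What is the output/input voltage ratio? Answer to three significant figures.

0.166

Voltage ratio = 10^(dB/20).
10^(-15.6/20) = 10^(-0.7800) = 0.166.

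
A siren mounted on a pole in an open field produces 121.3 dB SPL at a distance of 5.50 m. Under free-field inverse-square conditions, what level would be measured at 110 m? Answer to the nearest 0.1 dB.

For a point source in a free field, ΔL = −20·log₁₀(d₂/d₁).
ΔL = −20·log₁₀(110/5.50) = -26.02 dB, so L₂ = 121.3 + (-26.02) = 95.3 dB SPL.

95.3 dB SPL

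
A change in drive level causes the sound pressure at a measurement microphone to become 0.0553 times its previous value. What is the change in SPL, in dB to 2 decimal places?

Sound pressure is an amplitude quantity: ΔL = 20·log₁₀(p₂/p₁).
20·log₁₀(0.0553) = -25.15 dB.

-25.15 dB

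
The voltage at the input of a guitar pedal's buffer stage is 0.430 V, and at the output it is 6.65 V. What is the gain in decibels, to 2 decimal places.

Voltage ratio → dB uses the 20·log₁₀ form:
20·log₁₀(6.65/0.430) = 20·log₁₀(15.47) = 23.79 dB.

23.79 dB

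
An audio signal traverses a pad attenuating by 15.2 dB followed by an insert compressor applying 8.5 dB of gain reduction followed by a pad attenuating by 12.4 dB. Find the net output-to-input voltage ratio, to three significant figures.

Net gain = (−15.2) + (−8.5) + (−12.4) = -36.1 dB.
Voltage ratio = 10^(-36.1/20) = 0.0157.

0.0157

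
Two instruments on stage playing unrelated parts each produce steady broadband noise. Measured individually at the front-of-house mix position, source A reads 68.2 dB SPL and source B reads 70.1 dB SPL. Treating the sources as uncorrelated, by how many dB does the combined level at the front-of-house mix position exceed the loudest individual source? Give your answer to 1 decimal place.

Incoherent sources sum as intensities:
L_total = 10·log₁₀(10^(68.2/10) + 10^(70.1/10)) = 72.26 dB SPL.
Excess over the loudest (70.1 dB): 72.26 − 70.1 = 2.2 dB.

2.2 dB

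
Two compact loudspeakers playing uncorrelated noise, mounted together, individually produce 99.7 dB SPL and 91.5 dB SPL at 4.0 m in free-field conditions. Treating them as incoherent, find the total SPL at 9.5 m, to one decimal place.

92.8 dB SPL

Combined at 4.0 m: 10·log₁₀(10^(99.7/10)+10^(91.5/10)) = 100.31 dB SPL.
Then apply −20·log₁₀(9.5/4.0) = -7.51 dB → 92.8 dB SPL.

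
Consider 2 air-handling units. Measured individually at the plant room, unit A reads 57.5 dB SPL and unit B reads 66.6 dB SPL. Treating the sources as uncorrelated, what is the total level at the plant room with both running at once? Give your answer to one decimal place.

Add the sources as powers (linear), then convert back to dB:
L_total = 10·log₁₀(10^(57.5/10) + 10^(66.6/10)) = 10·log₁₀(5133000) = 67.1 dB SPL.

67.1 dB SPL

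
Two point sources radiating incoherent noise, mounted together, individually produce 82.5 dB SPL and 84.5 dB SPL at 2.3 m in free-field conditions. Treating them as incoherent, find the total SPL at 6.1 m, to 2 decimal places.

Combined at 2.3 m: 10·log₁₀(10^(82.5/10)+10^(84.5/10)) = 86.624 dB SPL.
Then apply −20·log₁₀(6.1/2.3) = -8.472 dB → 78.15 dB SPL.

78.15 dB SPL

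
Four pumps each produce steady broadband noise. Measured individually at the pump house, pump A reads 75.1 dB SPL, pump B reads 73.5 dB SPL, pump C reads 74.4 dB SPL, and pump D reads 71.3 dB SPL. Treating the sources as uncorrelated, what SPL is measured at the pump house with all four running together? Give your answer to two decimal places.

Incoherent sources sum as intensities:
L_total = 10·log₁₀(10^(75.1/10) + 10^(73.5/10) + 10^(74.4/10) + 10^(71.3/10)) = 10·log₁₀(95780000) = 79.81 dB SPL.

79.81 dB SPL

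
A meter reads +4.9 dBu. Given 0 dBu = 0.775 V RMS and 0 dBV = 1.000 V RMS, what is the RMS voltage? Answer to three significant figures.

V = 0.775 V × 10^(+4.9/20).
= 0.775 × 1.758 = 1.36 V.

1.36 V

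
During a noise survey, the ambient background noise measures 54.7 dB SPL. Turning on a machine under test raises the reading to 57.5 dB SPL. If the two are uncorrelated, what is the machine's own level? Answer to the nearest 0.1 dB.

54.3 dB SPL

Subtract intensities: L_src = 10·log₁₀(10^(L_total/10) − 10^(L_bg/10)).
L_src = 10·log₁₀(10^(57.5/10) − 10^(54.7/10)) = 10·log₁₀(267200) = 54.3 dB SPL.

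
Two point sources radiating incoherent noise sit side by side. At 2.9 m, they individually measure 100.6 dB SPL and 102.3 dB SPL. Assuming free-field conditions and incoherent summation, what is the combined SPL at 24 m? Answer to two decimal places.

Combined at 2.9 m: 10·log₁₀(10^(100.6/10)+10^(102.3/10)) = 104.543 dB SPL.
Then apply −20·log₁₀(24/2.9) = -18.356 dB → 86.19 dB SPL.

86.19 dB SPL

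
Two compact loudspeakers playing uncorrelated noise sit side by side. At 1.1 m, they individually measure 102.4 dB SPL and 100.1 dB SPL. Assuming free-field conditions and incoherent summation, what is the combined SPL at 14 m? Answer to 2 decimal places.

Combined at 1.1 m: 10·log₁₀(10^(102.4/10)+10^(100.1/10)) = 104.411 dB SPL.
Then apply −20·log₁₀(14/1.1) = -22.095 dB → 82.32 dB SPL.

82.32 dB SPL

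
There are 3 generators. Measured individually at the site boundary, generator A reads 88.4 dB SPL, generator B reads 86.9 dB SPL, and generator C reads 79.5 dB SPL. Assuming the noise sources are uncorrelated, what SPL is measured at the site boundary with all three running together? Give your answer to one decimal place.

Incoherent sources sum as intensities:
L_total = 10·log₁₀(10^(88.4/10) + 10^(86.9/10) + 10^(79.5/10)) = 10·log₁₀(1271000000) = 91.0 dB SPL.

91.0 dB SPL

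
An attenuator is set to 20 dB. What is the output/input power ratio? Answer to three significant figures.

0.0100

Power ratio = 10^(dB/10).
10^(-20/10) = 10^(-2.000) = 0.0100.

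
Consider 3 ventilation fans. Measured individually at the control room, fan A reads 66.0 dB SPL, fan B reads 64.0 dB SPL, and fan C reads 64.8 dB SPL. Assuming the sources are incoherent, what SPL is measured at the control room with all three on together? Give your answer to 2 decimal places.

69.78 dB SPL

Incoherent sources sum as intensities:
L_total = 10·log₁₀(10^(66.0/10) + 10^(64.0/10) + 10^(64.8/10)) = 10·log₁₀(9513000) = 69.78 dB SPL.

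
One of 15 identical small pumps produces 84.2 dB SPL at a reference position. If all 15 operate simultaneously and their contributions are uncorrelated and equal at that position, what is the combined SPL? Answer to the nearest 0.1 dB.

96.0 dB SPL

15 equal incoherent sources raise the level by 10·log₁₀(15) = 11.76 dB.
L_total = 84.2 + 11.76 = 96.0 dB SPL.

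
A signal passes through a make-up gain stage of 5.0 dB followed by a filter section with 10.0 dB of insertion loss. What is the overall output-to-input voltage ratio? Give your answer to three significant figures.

Net gain = 5.0 + (−10.0) = -5.0 dB.
Voltage ratio = 10^(-5.0/20) = 0.562.

0.562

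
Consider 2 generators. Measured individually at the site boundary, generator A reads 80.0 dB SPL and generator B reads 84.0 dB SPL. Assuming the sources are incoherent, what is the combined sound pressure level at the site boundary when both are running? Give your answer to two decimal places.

85.46 dB SPL

Incoherent sources sum as intensities:
L_total = 10·log₁₀(10^(80.0/10) + 10^(84.0/10)) = 10·log₁₀(351200000) = 85.46 dB SPL.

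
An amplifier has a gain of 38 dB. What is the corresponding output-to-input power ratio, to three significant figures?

Power ratio = 10^(dB/10).
10^(38/10) = 10^(3.800) = 6310.

6310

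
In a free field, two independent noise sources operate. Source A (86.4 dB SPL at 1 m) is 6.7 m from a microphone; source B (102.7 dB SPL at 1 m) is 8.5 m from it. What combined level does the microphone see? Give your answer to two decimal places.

84.27 dB SPL

At the listener: L_A = 86.4 − 20·log₁₀(6.7) = 69.879 dB; L_B = 102.7 − 20·log₁₀(8.5) = 84.112 dB.
Combined: 10·log₁₀(10^(69.879/10)+10^(84.112/10)) = 84.27 dB SPL.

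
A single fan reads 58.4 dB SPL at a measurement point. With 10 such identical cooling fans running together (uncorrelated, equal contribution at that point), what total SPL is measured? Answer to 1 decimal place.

10 equal incoherent sources raise the level by 10·log₁₀(10) = 10.00 dB.
L_total = 58.4 + 10.00 = 68.4 dB SPL.

68.4 dB SPL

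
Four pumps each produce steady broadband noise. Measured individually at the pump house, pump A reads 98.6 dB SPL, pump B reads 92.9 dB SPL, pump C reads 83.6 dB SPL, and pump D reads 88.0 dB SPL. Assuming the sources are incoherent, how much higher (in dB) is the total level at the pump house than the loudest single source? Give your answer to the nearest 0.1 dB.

Incoherent sources sum as intensities:
L_total = 10·log₁₀(10^(98.6/10) + 10^(92.9/10) + 10^(83.6/10) + 10^(88.0/10)) = 100.02 dB SPL.
Excess over the loudest (98.6 dB): 100.02 − 98.6 = 1.4 dB.

1.4 dB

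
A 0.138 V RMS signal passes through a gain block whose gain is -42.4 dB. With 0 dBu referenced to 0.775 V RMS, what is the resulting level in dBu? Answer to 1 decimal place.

-57.4 dBu

Input level: 20·log₁₀(0.138/0.775) = -14.99 dBu.
Output: -14.99 − 42.4 = -57.4 dBu.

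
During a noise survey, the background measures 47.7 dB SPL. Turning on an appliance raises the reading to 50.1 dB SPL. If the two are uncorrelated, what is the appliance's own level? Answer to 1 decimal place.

46.4 dB SPL

Background correction is a power subtraction:
L_src = 10·log₁₀(10^(50.1/10) − 10^(47.7/10)) = 10·log₁₀(43440) = 46.4 dB SPL.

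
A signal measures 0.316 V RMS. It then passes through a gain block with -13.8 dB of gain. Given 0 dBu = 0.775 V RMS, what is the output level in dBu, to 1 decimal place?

Input level: 20·log₁₀(0.316/0.775) = -7.79 dBu.
Output: -7.79 − 13.8 = -21.6 dBu.

-21.6 dBu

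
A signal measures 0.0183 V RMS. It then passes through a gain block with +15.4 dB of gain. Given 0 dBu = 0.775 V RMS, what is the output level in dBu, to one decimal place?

Input level: 20·log₁₀(0.0183/0.775) = -32.54 dBu.
Output: -32.54 + 15.4 = -17.1 dBu.

-17.1 dBu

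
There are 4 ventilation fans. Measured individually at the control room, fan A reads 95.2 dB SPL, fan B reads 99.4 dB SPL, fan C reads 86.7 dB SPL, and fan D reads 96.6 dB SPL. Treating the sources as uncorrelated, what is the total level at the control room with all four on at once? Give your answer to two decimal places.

Add the sources as powers (linear), then convert back to dB:
L_total = 10·log₁₀(10^(95.2/10) + 10^(99.4/10) + 10^(86.7/10) + 10^(96.6/10)) = 10·log₁₀(17060000000) = 102.32 dB SPL.

102.32 dB SPL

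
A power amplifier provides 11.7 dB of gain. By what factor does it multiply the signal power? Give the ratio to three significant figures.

Power ratio = 10^(dB/10).
10^(11.7/10) = 10^(1.170) = 14.8.

14.8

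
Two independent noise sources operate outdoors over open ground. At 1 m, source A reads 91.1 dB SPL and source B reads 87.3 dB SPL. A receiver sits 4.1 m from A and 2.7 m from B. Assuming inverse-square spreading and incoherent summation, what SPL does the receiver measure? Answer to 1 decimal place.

At the listener: L_A = 91.1 − 20·log₁₀(4.1) = 78.84 dB; L_B = 87.3 − 20·log₁₀(2.7) = 78.67 dB.
Combined: 10·log₁₀(10^(78.84/10)+10^(78.67/10)) = 81.8 dB SPL.

81.8 dB SPL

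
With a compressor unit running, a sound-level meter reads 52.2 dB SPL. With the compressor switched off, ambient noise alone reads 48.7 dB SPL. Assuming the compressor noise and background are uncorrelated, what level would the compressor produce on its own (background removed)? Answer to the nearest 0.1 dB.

49.6 dB SPL

Remove the background by subtracting linear intensities:
L_src = 10·log₁₀(10^(52.2/10) − 10^(48.7/10)) = 10·log₁₀(91830) = 49.6 dB SPL.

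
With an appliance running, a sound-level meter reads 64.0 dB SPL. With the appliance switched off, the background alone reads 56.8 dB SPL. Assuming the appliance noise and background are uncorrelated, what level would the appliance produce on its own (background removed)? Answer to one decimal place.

63.1 dB SPL

Background correction is a power subtraction:
L_src = 10·log₁₀(10^(64.0/10) − 10^(56.8/10)) = 10·log₁₀(2033000) = 63.1 dB SPL.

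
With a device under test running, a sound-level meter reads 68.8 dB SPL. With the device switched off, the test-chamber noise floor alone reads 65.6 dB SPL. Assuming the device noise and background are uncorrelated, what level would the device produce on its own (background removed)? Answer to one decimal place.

Background correction is a power subtraction:
L_src = 10·log₁₀(10^(68.8/10) − 10^(65.6/10)) = 10·log₁₀(3955000) = 66.0 dB SPL.

66.0 dB SPL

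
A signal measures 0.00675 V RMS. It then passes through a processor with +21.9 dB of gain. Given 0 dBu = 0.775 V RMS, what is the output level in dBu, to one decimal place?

-19.3 dBu

Input level: 20·log₁₀(0.00675/0.775) = -41.20 dBu.
Output: -41.20 + 21.9 = -19.3 dBu.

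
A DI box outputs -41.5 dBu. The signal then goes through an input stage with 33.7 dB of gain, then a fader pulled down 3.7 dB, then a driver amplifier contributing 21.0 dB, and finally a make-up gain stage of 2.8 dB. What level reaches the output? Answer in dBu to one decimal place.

+12.3 dBu

Gain stages sum in dB:
-41.5 + 33.7 − 3.7 + 21.0 + 2.8 = +12.3 dBu.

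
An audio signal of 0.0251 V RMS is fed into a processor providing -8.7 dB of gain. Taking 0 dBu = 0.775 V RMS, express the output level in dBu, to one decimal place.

Input level: 20·log₁₀(0.0251/0.775) = -29.79 dBu.
Output: -29.79 − 8.7 = -38.5 dBu.

-38.5 dBu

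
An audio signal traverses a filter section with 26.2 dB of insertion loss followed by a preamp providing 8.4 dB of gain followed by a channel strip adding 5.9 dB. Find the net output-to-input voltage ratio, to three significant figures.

Net gain = (−26.2) + 8.4 + 5.9 = -11.9 dB.
Voltage ratio = 10^(-11.9/20) = 0.254.

0.254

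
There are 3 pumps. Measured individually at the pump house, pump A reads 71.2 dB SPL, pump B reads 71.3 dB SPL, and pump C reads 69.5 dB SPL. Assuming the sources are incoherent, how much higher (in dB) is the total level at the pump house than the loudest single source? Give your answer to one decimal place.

4.2 dB

Uncorrelated sources add in intensity (power), not in dB.
L_total = 10·log₁₀(10^(71.2/10) + 10^(71.3/10) + 10^(69.5/10)) = 75.51 dB SPL.
Excess over the loudest (71.3 dB): 75.51 − 71.3 = 4.2 dB.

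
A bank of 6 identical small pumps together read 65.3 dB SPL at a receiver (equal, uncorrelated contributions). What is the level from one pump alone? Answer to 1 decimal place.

6 equal incoherent sources add 10·log₁₀(6) = 7.78 dB over one source.
L_one = 65.3 − 7.78 = 57.5 dB SPL.

57.5 dB SPL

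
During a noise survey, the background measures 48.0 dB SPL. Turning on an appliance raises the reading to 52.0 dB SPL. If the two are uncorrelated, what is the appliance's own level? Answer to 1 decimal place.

49.8 dB SPL

Remove the background by subtracting linear intensities:
L_src = 10·log₁₀(10^(52.0/10) − 10^(48.0/10)) = 10·log₁₀(95390) = 49.8 dB SPL.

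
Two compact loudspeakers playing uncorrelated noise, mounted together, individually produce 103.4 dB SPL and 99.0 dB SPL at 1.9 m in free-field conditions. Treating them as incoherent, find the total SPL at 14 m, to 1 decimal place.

87.4 dB SPL

Combined at 1.9 m: 10·log₁₀(10^(103.4/10)+10^(99.0/10)) = 104.75 dB SPL.
Then apply −20·log₁₀(14/1.9) = -17.35 dB → 87.4 dB SPL.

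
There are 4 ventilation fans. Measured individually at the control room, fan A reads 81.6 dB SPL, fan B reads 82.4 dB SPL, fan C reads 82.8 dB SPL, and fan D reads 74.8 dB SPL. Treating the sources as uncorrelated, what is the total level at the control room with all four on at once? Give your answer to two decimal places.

87.32 dB SPL

Add the sources as powers (linear), then convert back to dB:
L_total = 10·log₁₀(10^(81.6/10) + 10^(82.4/10) + 10^(82.8/10) + 10^(74.8/10)) = 10·log₁₀(539100000) = 87.32 dB SPL.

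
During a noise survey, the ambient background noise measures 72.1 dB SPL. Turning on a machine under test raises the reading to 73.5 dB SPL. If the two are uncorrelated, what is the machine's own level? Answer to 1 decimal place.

Subtract intensities: L_src = 10·log₁₀(10^(L_total/10) − 10^(L_bg/10)).
L_src = 10·log₁₀(10^(73.5/10) − 10^(72.1/10)) = 10·log₁₀(6169000) = 67.9 dB SPL.

67.9 dB SPL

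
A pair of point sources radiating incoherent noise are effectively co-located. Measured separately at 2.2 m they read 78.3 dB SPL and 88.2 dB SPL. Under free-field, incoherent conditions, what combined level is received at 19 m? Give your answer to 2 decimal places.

Combined at 2.2 m: 10·log₁₀(10^(78.3/10)+10^(88.2/10)) = 88.623 dB SPL.
Then apply −20·log₁₀(19/2.2) = -18.727 dB → 69.90 dB SPL.

69.90 dB SPL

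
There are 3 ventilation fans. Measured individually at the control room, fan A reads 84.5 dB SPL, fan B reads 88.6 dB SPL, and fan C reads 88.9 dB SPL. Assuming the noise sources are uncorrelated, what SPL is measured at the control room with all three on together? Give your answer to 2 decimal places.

92.51 dB SPL

Uncorrelated sources add in intensity (power), not in dB.
L_total = 10·log₁₀(10^(84.5/10) + 10^(88.6/10) + 10^(88.9/10)) = 10·log₁₀(1783000000) = 92.51 dB SPL.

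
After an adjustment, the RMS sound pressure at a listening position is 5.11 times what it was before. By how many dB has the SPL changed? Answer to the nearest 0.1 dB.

SPL change from a pressure ratio uses the 20·log₁₀ form:
20·log₁₀(5.11) = 14.2 dB.

14.2 dB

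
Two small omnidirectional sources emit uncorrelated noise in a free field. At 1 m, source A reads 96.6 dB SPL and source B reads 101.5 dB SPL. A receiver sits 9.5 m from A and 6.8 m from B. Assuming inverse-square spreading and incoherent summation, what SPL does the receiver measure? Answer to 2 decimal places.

At the listener: L_A = 96.6 − 20·log₁₀(9.5) = 77.046 dB; L_B = 101.5 − 20·log₁₀(6.8) = 84.850 dB.
Combined: 10·log₁₀(10^(77.046/10)+10^(84.850/10)) = 85.52 dB SPL.

85.52 dB SPL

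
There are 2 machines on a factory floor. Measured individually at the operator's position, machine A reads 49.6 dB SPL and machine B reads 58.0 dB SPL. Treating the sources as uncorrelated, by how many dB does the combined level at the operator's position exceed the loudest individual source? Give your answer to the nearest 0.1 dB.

Uncorrelated sources add in intensity (power), not in dB.
L_total = 10·log₁₀(10^(49.6/10) + 10^(58.0/10)) = 58.59 dB SPL.
Excess over the loudest (58.0 dB): 58.59 − 58.0 = 0.6 dB.

0.6 dB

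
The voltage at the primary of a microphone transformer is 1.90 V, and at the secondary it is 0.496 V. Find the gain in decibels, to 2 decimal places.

Voltage ratio → dB uses the 20·log₁₀ form:
20·log₁₀(0.496/1.90) = 20·log₁₀(0.2611) = -11.67 dB.

-11.67 dB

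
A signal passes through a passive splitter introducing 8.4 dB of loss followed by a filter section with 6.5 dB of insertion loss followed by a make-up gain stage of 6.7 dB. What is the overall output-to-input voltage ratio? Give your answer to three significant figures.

0.389

Net gain = (−8.4) + (−6.5) + 6.7 = -8.2 dB.
Voltage ratio = 10^(-8.2/20) = 0.389.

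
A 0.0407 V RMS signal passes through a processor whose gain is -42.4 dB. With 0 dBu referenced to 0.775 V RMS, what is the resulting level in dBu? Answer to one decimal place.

Input level: 20·log₁₀(0.0407/0.775) = -25.59 dBu.
Output: -25.59 − 42.4 = -68.0 dBu.

-68.0 dBu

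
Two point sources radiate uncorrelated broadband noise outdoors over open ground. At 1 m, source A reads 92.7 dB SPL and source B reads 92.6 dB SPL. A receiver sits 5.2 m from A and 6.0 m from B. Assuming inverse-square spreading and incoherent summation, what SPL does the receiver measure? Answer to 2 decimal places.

80.77 dB SPL

At the listener: L_A = 92.7 − 20·log₁₀(5.2) = 78.380 dB; L_B = 92.6 − 20·log₁₀(6.0) = 77.037 dB.
Combined: 10·log₁₀(10^(78.380/10)+10^(77.037/10)) = 80.77 dB SPL.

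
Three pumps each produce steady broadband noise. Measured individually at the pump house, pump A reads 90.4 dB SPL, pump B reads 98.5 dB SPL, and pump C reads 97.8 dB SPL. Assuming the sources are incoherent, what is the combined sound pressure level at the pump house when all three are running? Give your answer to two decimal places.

Uncorrelated sources add in intensity (power), not in dB.
L_total = 10·log₁₀(10^(90.4/10) + 10^(98.5/10) + 10^(97.8/10)) = 10·log₁₀(14202000000) = 101.52 dB SPL.

101.52 dB SPL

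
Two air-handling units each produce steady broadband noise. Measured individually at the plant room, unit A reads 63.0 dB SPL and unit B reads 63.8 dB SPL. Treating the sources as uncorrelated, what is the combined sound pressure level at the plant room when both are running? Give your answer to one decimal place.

Add the sources as powers (linear), then convert back to dB:
L_total = 10·log₁₀(10^(63.0/10) + 10^(63.8/10)) = 10·log₁₀(4394000) = 66.4 dB SPL.

66.4 dB SPL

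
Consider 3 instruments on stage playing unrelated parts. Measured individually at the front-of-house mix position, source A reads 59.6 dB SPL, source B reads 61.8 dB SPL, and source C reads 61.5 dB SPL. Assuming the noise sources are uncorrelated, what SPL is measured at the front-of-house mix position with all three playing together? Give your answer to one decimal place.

Add the sources as powers (linear), then convert back to dB:
L_total = 10·log₁₀(10^(59.6/10) + 10^(61.8/10) + 10^(61.5/10)) = 10·log₁₀(3838000) = 65.8 dB SPL.

65.8 dB SPL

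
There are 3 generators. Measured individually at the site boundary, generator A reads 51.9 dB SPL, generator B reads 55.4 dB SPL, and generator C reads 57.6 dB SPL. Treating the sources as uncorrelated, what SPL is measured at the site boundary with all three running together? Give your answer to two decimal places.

Uncorrelated sources add in intensity (power), not in dB.
L_total = 10·log₁₀(10^(51.9/10) + 10^(55.4/10) + 10^(57.6/10)) = 10·log₁₀(1077000) = 60.32 dB SPL.

60.32 dB SPL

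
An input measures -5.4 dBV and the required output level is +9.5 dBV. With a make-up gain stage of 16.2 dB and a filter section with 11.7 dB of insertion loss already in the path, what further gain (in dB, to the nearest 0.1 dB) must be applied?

10.4 dB

The required make-up gain is the shortfall in the dB sum.
G = +9.5 − (-5.4) − 16.2 + 11.7 = 10.4 dB.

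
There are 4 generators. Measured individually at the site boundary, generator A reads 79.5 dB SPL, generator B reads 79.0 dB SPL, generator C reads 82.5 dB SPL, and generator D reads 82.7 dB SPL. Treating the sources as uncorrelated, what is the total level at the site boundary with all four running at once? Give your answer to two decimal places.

Uncorrelated sources add in intensity (power), not in dB.
L_total = 10·log₁₀(10^(79.5/10) + 10^(79.0/10) + 10^(82.5/10) + 10^(82.7/10)) = 10·log₁₀(532600000) = 87.26 dB SPL.

87.26 dB SPL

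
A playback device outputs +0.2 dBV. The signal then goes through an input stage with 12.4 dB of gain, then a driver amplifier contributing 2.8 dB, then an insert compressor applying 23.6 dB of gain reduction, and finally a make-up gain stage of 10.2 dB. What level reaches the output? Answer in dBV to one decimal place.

+2.0 dBV

In dB, series stages simply add:
+0.2 + 12.4 + 2.8 − 23.6 + 10.2 = +2.0 dBV.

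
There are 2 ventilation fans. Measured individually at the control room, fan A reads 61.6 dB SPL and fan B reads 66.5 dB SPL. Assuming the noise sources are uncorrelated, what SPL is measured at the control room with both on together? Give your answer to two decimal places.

Uncorrelated sources add in intensity (power), not in dB.
L_total = 10·log₁₀(10^(61.6/10) + 10^(66.5/10)) = 10·log₁₀(5912000) = 67.72 dB SPL.

67.72 dB SPL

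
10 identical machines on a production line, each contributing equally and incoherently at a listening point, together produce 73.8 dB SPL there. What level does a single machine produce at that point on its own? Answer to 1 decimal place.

10 equal incoherent sources add 10·log₁₀(10) = 10.00 dB over one source.
L_one = 73.8 − 10.00 = 63.8 dB SPL.

63.8 dB SPL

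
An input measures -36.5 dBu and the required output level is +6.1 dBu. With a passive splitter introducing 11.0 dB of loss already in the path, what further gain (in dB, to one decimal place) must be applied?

53.6 dB

The required make-up gain is the shortfall in the dB sum.
G = +6.1 − (-36.5) + 11.0 = 53.6 dB.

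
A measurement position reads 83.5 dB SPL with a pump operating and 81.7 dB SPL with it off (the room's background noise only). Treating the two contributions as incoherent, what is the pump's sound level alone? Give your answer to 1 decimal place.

Subtract intensities: L_src = 10·log₁₀(10^(L_total/10) − 10^(L_bg/10)).
L_src = 10·log₁₀(10^(83.5/10) − 10^(81.7/10)) = 10·log₁₀(75960000) = 78.8 dB SPL.

78.8 dB SPL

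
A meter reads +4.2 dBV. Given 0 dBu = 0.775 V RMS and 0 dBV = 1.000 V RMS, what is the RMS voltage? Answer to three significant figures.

V = 1.000 V × 10^(+4.2/20).
= 1.000 × 1.622 = 1.62 V.

1.62 V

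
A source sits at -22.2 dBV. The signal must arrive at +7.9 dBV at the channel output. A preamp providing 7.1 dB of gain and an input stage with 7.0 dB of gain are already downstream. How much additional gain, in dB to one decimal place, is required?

16.0 dB

The required make-up gain is the shortfall in the dB sum.
G = +7.9 − (-22.2) − 7.1 − 7.0 = 16.0 dB.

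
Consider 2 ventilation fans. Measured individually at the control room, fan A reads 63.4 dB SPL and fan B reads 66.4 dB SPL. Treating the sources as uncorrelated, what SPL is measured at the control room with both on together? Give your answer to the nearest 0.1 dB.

68.2 dB SPL

Incoherent sources sum as intensities:
L_total = 10·log₁₀(10^(63.4/10) + 10^(66.4/10)) = 10·log₁₀(6553000) = 68.2 dB SPL.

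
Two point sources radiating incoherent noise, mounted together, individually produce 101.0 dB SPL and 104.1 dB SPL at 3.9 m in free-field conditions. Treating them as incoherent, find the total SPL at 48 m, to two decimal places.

84.03 dB SPL

Combined at 3.9 m: 10·log₁₀(10^(101.0/10)+10^(104.1/10)) = 105.831 dB SPL.
Then apply −20·log₁₀(48/3.9) = -21.804 dB → 84.03 dB SPL.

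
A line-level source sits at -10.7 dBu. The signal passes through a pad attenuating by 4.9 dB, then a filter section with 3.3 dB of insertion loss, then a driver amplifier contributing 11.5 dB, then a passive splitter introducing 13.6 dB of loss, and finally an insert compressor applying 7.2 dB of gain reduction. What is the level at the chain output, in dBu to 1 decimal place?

Cascaded gains and losses add directly in dB.
-10.7 − 4.9 − 3.3 + 11.5 − 13.6 − 7.2 = -28.2 dBu.

-28.2 dBu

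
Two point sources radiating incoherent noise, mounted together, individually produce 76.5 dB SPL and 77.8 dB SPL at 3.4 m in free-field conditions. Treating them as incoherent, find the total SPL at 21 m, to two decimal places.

64.39 dB SPL

Combined at 3.4 m: 10·log₁₀(10^(76.5/10)+10^(77.8/10)) = 80.209 dB SPL.
Then apply −20·log₁₀(21/3.4) = -15.815 dB → 64.39 dB SPL.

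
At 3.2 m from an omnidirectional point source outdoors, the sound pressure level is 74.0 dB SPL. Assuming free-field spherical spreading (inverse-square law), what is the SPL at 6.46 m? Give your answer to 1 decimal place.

Free-field point source: level drops by 20·log₁₀ of the distance ratio.
ΔL = −20·log₁₀(6.46/3.2) = -6.10 dB, so L₂ = 74.0 + (-6.10) = 67.9 dB SPL.

67.9 dB SPL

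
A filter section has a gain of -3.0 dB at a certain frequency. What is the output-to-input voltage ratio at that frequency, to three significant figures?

0.708

Voltage ratio = 10^(dB/20).
10^(-3.0/20) = 10^(-0.1500) = 0.708.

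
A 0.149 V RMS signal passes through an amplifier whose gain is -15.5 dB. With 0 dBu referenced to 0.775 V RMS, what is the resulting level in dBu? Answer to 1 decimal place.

-29.8 dBu

Input level: 20·log₁₀(0.149/0.775) = -14.32 dBu.
Output: -14.32 − 15.5 = -29.8 dBu.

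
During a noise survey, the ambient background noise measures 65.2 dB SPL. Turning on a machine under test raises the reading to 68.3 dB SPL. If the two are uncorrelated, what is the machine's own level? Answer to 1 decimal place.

65.4 dB SPL

Remove the background by subtracting linear intensities:
L_src = 10·log₁₀(10^(68.3/10) − 10^(65.2/10)) = 10·log₁₀(3450000) = 65.4 dB SPL.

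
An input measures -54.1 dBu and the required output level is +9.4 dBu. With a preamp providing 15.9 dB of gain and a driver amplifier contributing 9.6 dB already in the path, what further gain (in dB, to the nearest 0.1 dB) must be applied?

38.0 dB

The required make-up gain is the shortfall in the dB sum.
G = +9.4 − (-54.1) − 15.9 − 9.6 = 38.0 dB.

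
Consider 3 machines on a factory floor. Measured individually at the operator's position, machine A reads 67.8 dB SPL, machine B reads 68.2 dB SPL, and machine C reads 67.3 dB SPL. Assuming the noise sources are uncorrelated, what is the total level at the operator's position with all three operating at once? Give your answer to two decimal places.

Add the sources as powers (linear), then convert back to dB:
L_total = 10·log₁₀(10^(67.8/10) + 10^(68.2/10) + 10^(67.3/10)) = 10·log₁₀(18000000) = 72.55 dB SPL.

72.55 dB SPL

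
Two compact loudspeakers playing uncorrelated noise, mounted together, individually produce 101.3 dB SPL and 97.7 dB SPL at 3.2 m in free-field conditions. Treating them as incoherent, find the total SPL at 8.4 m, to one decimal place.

Combined at 3.2 m: 10·log₁₀(10^(101.3/10)+10^(97.7/10)) = 102.87 dB SPL.
Then apply −20·log₁₀(8.4/3.2) = -8.38 dB → 94.5 dB SPL.

94.5 dB SPL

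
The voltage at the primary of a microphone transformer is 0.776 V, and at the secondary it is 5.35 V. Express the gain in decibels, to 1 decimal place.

Voltage is an amplitude quantity, so gain = 20·log₁₀(V_out/V_in).
20·log₁₀(5.35/0.776) = 20·log₁₀(6.894) = 16.8 dB.

16.8 dB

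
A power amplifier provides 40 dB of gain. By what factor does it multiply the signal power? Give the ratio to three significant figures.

Power ratio = 10^(dB/10).
10^(40/10) = 10^(4.000) = 10000.

10000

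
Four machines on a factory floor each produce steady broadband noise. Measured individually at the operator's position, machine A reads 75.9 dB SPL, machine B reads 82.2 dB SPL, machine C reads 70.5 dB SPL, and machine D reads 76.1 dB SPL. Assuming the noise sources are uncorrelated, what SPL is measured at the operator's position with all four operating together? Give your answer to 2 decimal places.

Add the sources as powers (linear), then convert back to dB:
L_total = 10·log₁₀(10^(75.9/10) + 10^(82.2/10) + 10^(70.5/10) + 10^(76.1/10)) = 10·log₁₀(256800000) = 84.10 dB SPL.

84.10 dB SPL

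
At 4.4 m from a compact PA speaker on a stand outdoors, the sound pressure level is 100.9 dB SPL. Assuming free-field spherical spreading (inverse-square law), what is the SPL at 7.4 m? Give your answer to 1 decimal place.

96.4 dB SPL

Inverse-square spreading gives ΔL = −20·log₁₀(d₂/d₁).
ΔL = −20·log₁₀(7.4/4.4) = -4.52 dB, so L₂ = 100.9 + (-4.52) = 96.4 dB SPL.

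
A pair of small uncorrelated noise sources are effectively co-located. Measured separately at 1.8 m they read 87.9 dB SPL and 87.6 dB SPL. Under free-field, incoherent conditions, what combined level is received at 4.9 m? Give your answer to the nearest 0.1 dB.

Combined at 1.8 m: 10·log₁₀(10^(87.9/10)+10^(87.6/10)) = 90.76 dB SPL.
Then apply −20·log₁₀(4.9/1.8) = -8.70 dB → 82.1 dB SPL.

82.1 dB SPL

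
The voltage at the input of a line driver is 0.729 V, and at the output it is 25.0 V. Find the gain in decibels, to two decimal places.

Voltage ratio → dB uses the 20·log₁₀ form:
20·log₁₀(25.0/0.729) = 20·log₁₀(34.29) = 30.70 dB.

30.70 dB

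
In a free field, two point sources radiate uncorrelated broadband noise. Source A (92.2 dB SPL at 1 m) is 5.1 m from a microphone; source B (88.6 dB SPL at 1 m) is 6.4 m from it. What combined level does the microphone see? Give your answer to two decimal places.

At the listener: L_A = 92.2 − 20·log₁₀(5.1) = 78.049 dB; L_B = 88.6 − 20·log₁₀(6.4) = 72.476 dB.
Combined: 10·log₁₀(10^(78.049/10)+10^(72.476/10)) = 79.11 dB SPL.

79.11 dB SPL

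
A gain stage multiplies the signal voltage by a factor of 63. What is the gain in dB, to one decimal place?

Voltage is an amplitude quantity, so gain = 20·log₁₀(V_out/V_in).
20·log₁₀(63) = 36.0 dB.

36.0 dB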